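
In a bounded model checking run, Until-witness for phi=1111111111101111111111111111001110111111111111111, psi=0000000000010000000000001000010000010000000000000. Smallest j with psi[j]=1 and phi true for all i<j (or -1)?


(phi U psi) at 0: need smallest j with psi[j]=1 and phi[i]=1 for all i in [0,j).
Scan from step 0:
  step 0: phi=1, psi=0 -> continue
  step 1: phi=1, psi=0 -> continue
  step 2: phi=1, psi=0 -> continue
  step 3: phi=1, psi=0 -> continue
  step 11: psi=1 and phi held for [0,11) -> witness found
Witness step = 11

11


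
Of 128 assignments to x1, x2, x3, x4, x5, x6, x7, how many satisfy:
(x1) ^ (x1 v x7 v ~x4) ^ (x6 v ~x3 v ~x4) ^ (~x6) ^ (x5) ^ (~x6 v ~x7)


CNF with 6 clauses over 7 vars (128 assignments).
An assignment satisfies CNF iff every clause has >=1 true literal.
Check each row (bits = x1,x2,x3,x4,x5,x6,x7; clause T/F shown):
  row 0 [0000000]: clauses=FTTTFT -> 0
  row 1 [0000001]: clauses=FTTTFT -> 0
  row 2 [0000010]: clauses=FTTFFT -> 0
  row 3 [0000011]: clauses=FTTFFF -> 0
  row 4 [0000100]: clauses=FTTTTT -> 0
  (every remaining row is evaluated the same way; all 128 results are listed next)
Full result column, 8 rows per line (x1,x2,x3,x4 fixed per line; x5,x6,x7 runs 000..111 left to right):
  rows 0-7 [x1,x2,x3,x4=0000]: 00000000  (ones: 0)
  rows 8-15 [x1,x2,x3,x4=0001]: 00000000  (ones: 0)
  rows 16-23 [x1,x2,x3,x4=0010]: 00000000  (ones: 0)
  rows 24-31 [x1,x2,x3,x4=0011]: 00000000  (ones: 0)
  rows 32-39 [x1,x2,x3,x4=0100]: 00000000  (ones: 0)
  rows 40-47 [x1,x2,x3,x4=0101]: 00000000  (ones: 0)
  rows 48-55 [x1,x2,x3,x4=0110]: 00000000  (ones: 0)
  rows 56-63 [x1,x2,x3,x4=0111]: 00000000  (ones: 0)
  rows 64-71 [x1,x2,x3,x4=1000]: 00001100  (ones: 2)
  rows 72-79 [x1,x2,x3,x4=1001]: 00001100  (ones: 2)
  rows 80-87 [x1,x2,x3,x4=1010]: 00001100  (ones: 2)
  rows 88-95 [x1,x2,x3,x4=1011]: 00000000  (ones: 0)
  rows 96-103 [x1,x2,x3,x4=1100]: 00001100  (ones: 2)
  rows 104-111 [x1,x2,x3,x4=1101]: 00001100  (ones: 2)
  rows 112-119 [x1,x2,x3,x4=1110]: 00001100  (ones: 2)
  rows 120-127 [x1,x2,x3,x4=1111]: 00000000  (ones: 0)
Satisfying assignments = 0+0+0+0+0+0+0+0+2+2+2+0+2+2+2+0 = 12

12


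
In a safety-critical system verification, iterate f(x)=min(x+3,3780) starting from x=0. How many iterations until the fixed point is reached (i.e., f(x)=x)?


Step 1: x=0, cap=3780, increment=3
Step 2: x grows by 3 each step until capped at 3780; fixed point is x=3780
Step 3: iterations = ceil(3780/3) = 1260

1260


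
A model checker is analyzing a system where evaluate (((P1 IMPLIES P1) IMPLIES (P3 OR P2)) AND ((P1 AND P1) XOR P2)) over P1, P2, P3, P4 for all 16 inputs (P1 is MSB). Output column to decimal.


Formula: (((P1 IMPLIES P1) IMPLIES (P3 OR P2)) AND ((P1 AND P1) XOR P2)) over P1, P2, P3, P4 (16 rows)
Evaluate each row (bits = P1,P2,P3,P4, MSB first):
  row 0 [0000]: (((0 IMPLIES 0) IMPLIES (0 OR 0)) AND ((0 AND 0) XOR 0)) -> 0
  row 1 [0001]: (((0 IMPLIES 0) IMPLIES (0 OR 0)) AND ((0 AND 0) XOR 0)) -> 0
  row 2 [0010]: (((0 IMPLIES 0) IMPLIES (1 OR 0)) AND ((0 AND 0) XOR 0)) -> 0
  row 3 [0011]: (((0 IMPLIES 0) IMPLIES (1 OR 0)) AND ((0 AND 0) XOR 0)) -> 0
  row 4 [0100]: (((0 IMPLIES 0) IMPLIES (0 OR 1)) AND ((0 AND 0) XOR 1)) -> 1
  row 5 [0101]: (((0 IMPLIES 0) IMPLIES (0 OR 1)) AND ((0 AND 0) XOR 1)) -> 1
  row 6 [0110]: (((0 IMPLIES 0) IMPLIES (1 OR 1)) AND ((0 AND 0) XOR 1)) -> 1
  row 7 [0111]: (((0 IMPLIES 0) IMPLIES (1 OR 1)) AND ((0 AND 0) XOR 1)) -> 1
  row 8 [1000]: (((1 IMPLIES 1) IMPLIES (0 OR 0)) AND ((1 AND 1) XOR 0)) -> 0
  row 9 [1001]: (((1 IMPLIES 1) IMPLIES (0 OR 0)) AND ((1 AND 1) XOR 0)) -> 0
  row 10 [1010]: (((1 IMPLIES 1) IMPLIES (1 OR 0)) AND ((1 AND 1) XOR 0)) -> 1
  row 11 [1011]: (((1 IMPLIES 1) IMPLIES (1 OR 0)) AND ((1 AND 1) XOR 0)) -> 1
  row 12 [1100]: (((1 IMPLIES 1) IMPLIES (0 OR 1)) AND ((1 AND 1) XOR 1)) -> 0
  row 13 [1101]: (((1 IMPLIES 1) IMPLIES (0 OR 1)) AND ((1 AND 1) XOR 1)) -> 0
  row 14 [1110]: (((1 IMPLIES 1) IMPLIES (1 OR 1)) AND ((1 AND 1) XOR 1)) -> 0
  row 15 [1111]: (((1 IMPLIES 1) IMPLIES (1 OR 1)) AND ((1 AND 1) XOR 1)) -> 0
Full result column, 4 rows per line (P1,P2 fixed per line; P3,P4 runs 00..11 left to right):
  rows 0-3 [P1,P2=00]: 0000  = hex 0
  rows 4-7 [P1,P2=01]: 1111  = hex F
  rows 8-11 [P1,P2=10]: 0011  = hex 3
  rows 12-15 [P1,P2=11]: 0000  = hex 0
Output column (row 0 .. row 15) = 0000111100110000
Output column grouped in 4s = 0000 1111 0011 0000 = 0x0F30
Convert to decimal digit by digit (value = value*16 + digit):
  0 -> 0
  0*16 + 15 (F) = 15
  15*16 + 3 = 243
  243*16 + 0 = 3888
Decimal = 3888

3888


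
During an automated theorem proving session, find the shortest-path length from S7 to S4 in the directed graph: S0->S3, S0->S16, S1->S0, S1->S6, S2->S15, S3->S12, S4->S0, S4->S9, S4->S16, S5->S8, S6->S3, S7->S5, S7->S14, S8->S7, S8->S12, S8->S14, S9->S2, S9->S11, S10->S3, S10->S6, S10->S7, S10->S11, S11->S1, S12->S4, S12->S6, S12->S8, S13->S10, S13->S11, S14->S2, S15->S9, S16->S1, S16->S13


BFS layer-by-layer from S7:
  dist 0: {S7}
  dist 1: {S5, S14}
  dist 2: {S2, S8}
  dist 3: {S12, S15}
  dist 4: {S4, S6, S9}
  -> S4 reached at distance 4
Shortest path length = 4

4


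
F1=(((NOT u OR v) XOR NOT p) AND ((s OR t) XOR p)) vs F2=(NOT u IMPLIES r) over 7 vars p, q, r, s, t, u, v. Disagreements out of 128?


F1 = (((NOT u OR v) XOR NOT p) AND ((s OR t) XOR p))
F2 = (NOT u IMPLIES r)
Evaluate both on each of 128 rows (bits = p,q,r,s,t,u,v):
  row 0 [0000000]: F1=0 F2=0 -> 0
  row 1 [0000001]: F1=0 F2=0 -> 0
  row 2 [0000010]: F1=0 F2=1 (differ) -> 1
  row 3 [0000011]: F1=0 F2=1 (differ) -> 1
  row 4 [0000100]: F1=0 F2=0 -> 0
  (every remaining row is evaluated the same way; all 128 results are listed next)
Full result column, 8 rows per line (p,q,r,s fixed per line; t,u,v runs 000..111 left to right):
  rows 0-7 [p,q,r,s=0000]: 00110001  (ones: 3)
  rows 8-15 [p,q,r,s=0001]: 00010001  (ones: 2)
  rows 16-23 [p,q,r,s=0010]: 11111101  (ones: 7)
  rows 24-31 [p,q,r,s=0011]: 11011101  (ones: 6)
  rows 32-39 [p,q,r,s=0100]: 00110001  (ones: 3)
  rows 40-47 [p,q,r,s=0101]: 00010001  (ones: 2)
  rows 48-55 [p,q,r,s=0110]: 11111101  (ones: 7)
  rows 56-63 [p,q,r,s=0111]: 11011101  (ones: 6)
  rows 64-71 [p,q,r,s=1000]: 11100011  (ones: 5)
  rows 72-79 [p,q,r,s=1001]: 00110011  (ones: 4)
  rows 80-87 [p,q,r,s=1010]: 00101111  (ones: 5)
  rows 88-95 [p,q,r,s=1011]: 11111111  (ones: 8)
  rows 96-103 [p,q,r,s=1100]: 11100011  (ones: 5)
  rows 104-111 [p,q,r,s=1101]: 00110011  (ones: 4)
  rows 112-119 [p,q,r,s=1110]: 00101111  (ones: 5)
  rows 120-127 [p,q,r,s=1111]: 11111111  (ones: 8)
Disagreements = 3+2+7+6+3+2+7+6+5+4+5+8+5+4+5+8 = 80

80


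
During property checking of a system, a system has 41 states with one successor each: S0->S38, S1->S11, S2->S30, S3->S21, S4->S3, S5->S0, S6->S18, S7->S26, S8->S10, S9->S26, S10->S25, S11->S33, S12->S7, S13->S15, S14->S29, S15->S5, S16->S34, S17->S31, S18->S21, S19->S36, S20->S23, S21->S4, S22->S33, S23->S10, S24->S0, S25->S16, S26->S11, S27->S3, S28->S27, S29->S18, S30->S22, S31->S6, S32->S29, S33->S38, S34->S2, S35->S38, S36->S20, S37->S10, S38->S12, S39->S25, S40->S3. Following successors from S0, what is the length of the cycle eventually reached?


Trace from S0 until a state repeats:
  S0 -> S38 -> S12 -> S7 -> S26 -> S11 -> S33 -> S38
S38 first seen at step 1, revisited at step 7.
Cycle length = 7 - 1 = 6

6


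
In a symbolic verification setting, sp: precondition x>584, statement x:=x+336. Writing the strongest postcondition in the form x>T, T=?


Formula: sp(P, x:=E) = exists old_x. (x = E[old_x/x]) AND P[old_x/x] (old_x is the value of x before the assignment; eliminate old_x by solving x = E[old_x/x] for old_x)
Step 1: Precondition P: x>584, i.e. old_x > 584
Step 2: Assignment gives x = old_x + 336, so old_x = x - 336
Step 3: Substitute into P: x - 336 > 584
Step 4: Simplify: x > 584+336 = 920

920


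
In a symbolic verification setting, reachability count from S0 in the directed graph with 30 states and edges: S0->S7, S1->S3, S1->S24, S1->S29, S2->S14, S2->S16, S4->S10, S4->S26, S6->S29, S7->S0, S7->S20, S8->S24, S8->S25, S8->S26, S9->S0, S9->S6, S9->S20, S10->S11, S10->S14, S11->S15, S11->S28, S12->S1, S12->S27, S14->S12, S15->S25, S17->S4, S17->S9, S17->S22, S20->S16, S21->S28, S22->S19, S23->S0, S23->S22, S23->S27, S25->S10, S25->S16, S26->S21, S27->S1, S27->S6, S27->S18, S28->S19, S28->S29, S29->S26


BFS from S0:
  layer 0: {S0}
  layer 1: {S7}
  layer 2: {S20}
  layer 3: {S16}
Reachable set: {S0, S7, S16, S20}
Count = 4

4


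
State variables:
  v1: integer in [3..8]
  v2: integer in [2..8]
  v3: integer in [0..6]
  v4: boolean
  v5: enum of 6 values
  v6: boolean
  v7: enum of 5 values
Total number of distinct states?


State space = product of domain sizes of all variables.
Domain sizes:
  v1 (integer in [3..8]): 6
  v2 (integer in [2..8]): 7
  v3 (integer in [0..6]): 7
  v4 (boolean): 2
  v5 (enum of 6 values): 6
  v6 (boolean): 2
  v7 (enum of 5 values): 5
Product = 6 * 7 * 7 * 2 * 6 * 2 * 5 = 35280

35280


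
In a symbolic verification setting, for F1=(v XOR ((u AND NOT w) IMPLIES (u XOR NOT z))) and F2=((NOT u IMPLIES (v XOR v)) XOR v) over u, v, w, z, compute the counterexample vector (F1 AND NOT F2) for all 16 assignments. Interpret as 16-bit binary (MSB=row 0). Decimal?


F1 = (v XOR ((u AND NOT w) IMPLIES (u XOR NOT z)))
F2 = ((NOT u IMPLIES (v XOR v)) XOR v)
Counterexample to F1=>F2 is where F1=1 and F2=0.
Evaluate each row (bits = u,v,w,z, MSB first):
  row 0 [0000]: F1=1 F2=0 -> F1&~F2 -> 1
  row 1 [0001]: F1=1 F2=0 -> F1&~F2 -> 1
  row 2 [0010]: F1=1 F2=0 -> F1&~F2 -> 1
  row 3 [0011]: F1=1 F2=0 -> F1&~F2 -> 1
  row 4 [0100]: F1=0 F2=1 -> F1&~F2 -> 0
  row 5 [0101]: F1=0 F2=1 -> F1&~F2 -> 0
  row 6 [0110]: F1=0 F2=1 -> F1&~F2 -> 0
  row 7 [0111]: F1=0 F2=1 -> F1&~F2 -> 0
  row 8 [1000]: F1=0 F2=1 -> F1&~F2 -> 0
  row 9 [1001]: F1=1 F2=1 -> F1&~F2 -> 0
  row 10 [1010]: F1=1 F2=1 -> F1&~F2 -> 0
  row 11 [1011]: F1=1 F2=1 -> F1&~F2 -> 0
  row 12 [1100]: F1=1 F2=0 -> F1&~F2 -> 1
  row 13 [1101]: F1=0 F2=0 -> F1&~F2 -> 0
  row 14 [1110]: F1=0 F2=0 -> F1&~F2 -> 0
  row 15 [1111]: F1=0 F2=0 -> F1&~F2 -> 0
Full result column, 4 rows per line (u,v fixed per line; w,z runs 00..11 left to right):
  rows 0-3 [u,v=00]: 1111  = hex F
  rows 4-7 [u,v=01]: 0000  = hex 0
  rows 8-11 [u,v=10]: 0000  = hex 0
  rows 12-15 [u,v=11]: 1000  = hex 8
Counterexample vector (row 0 .. row 15) = 1111000000001000
Output column grouped in 4s = 1111 0000 0000 1000 = 0xF008
Convert to decimal digit by digit (value = value*16 + digit):
  F -> 15
  15*16 + 0 = 240
  240*16 + 0 = 3840
  3840*16 + 8 = 61448
Decimal = 61448

61448


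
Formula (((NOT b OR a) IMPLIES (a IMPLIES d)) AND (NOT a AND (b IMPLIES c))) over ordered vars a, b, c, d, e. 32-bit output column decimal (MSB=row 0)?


Formula: (((NOT b OR a) IMPLIES (a IMPLIES d)) AND (NOT a AND (b IMPLIES c))) over a, b, c, d, e (32 rows)
Evaluate each row (bits = a,b,c,d,e, MSB first):
  row 0 [00000]: (((NOT 0 OR 0) IMPLIES (0 IMPLIES 0)) AND (NOT 0 AND (0 IMPLIES 0))) -> 1
  row 1 [00001]: (((NOT 0 OR 0) IMPLIES (0 IMPLIES 0)) AND (NOT 0 AND (0 IMPLIES 0))) -> 1
  row 2 [00010]: (((NOT 0 OR 0) IMPLIES (0 IMPLIES 1)) AND (NOT 0 AND (0 IMPLIES 0))) -> 1
  row 3 [00011]: (((NOT 0 OR 0) IMPLIES (0 IMPLIES 1)) AND (NOT 0 AND (0 IMPLIES 0))) -> 1
  row 4 [00100]: (((NOT 0 OR 0) IMPLIES (0 IMPLIES 0)) AND (NOT 0 AND (0 IMPLIES 1))) -> 1
  row 5 [00101]: (((NOT 0 OR 0) IMPLIES (0 IMPLIES 0)) AND (NOT 0 AND (0 IMPLIES 1))) -> 1
  row 6 [00110]: (((NOT 0 OR 0) IMPLIES (0 IMPLIES 1)) AND (NOT 0 AND (0 IMPLIES 1))) -> 1
  row 7 [00111]: (((NOT 0 OR 0) IMPLIES (0 IMPLIES 1)) AND (NOT 0 AND (0 IMPLIES 1))) -> 1
  row 8 [01000]: (((NOT 1 OR 0) IMPLIES (0 IMPLIES 0)) AND (NOT 0 AND (1 IMPLIES 0))) -> 0
  row 9 [01001]: (((NOT 1 OR 0) IMPLIES (0 IMPLIES 0)) AND (NOT 0 AND (1 IMPLIES 0))) -> 0
  row 10 [01010]: (((NOT 1 OR 0) IMPLIES (0 IMPLIES 1)) AND (NOT 0 AND (1 IMPLIES 0))) -> 0
  row 11 [01011]: (((NOT 1 OR 0) IMPLIES (0 IMPLIES 1)) AND (NOT 0 AND (1 IMPLIES 0))) -> 0
  row 12 [01100]: (((NOT 1 OR 0) IMPLIES (0 IMPLIES 0)) AND (NOT 0 AND (1 IMPLIES 1))) -> 1
  row 13 [01101]: (((NOT 1 OR 0) IMPLIES (0 IMPLIES 0)) AND (NOT 0 AND (1 IMPLIES 1))) -> 1
  row 14 [01110]: (((NOT 1 OR 0) IMPLIES (0 IMPLIES 1)) AND (NOT 0 AND (1 IMPLIES 1))) -> 1
  row 15 [01111]: (((NOT 1 OR 0) IMPLIES (0 IMPLIES 1)) AND (NOT 0 AND (1 IMPLIES 1))) -> 1
  row 16 [10000]: (((NOT 0 OR 1) IMPLIES (1 IMPLIES 0)) AND (NOT 1 AND (0 IMPLIES 0))) -> 0
  row 17 [10001]: (((NOT 0 OR 1) IMPLIES (1 IMPLIES 0)) AND (NOT 1 AND (0 IMPLIES 0))) -> 0
  row 18 [10010]: (((NOT 0 OR 1) IMPLIES (1 IMPLIES 1)) AND (NOT 1 AND (0 IMPLIES 0))) -> 0
  row 19 [10011]: (((NOT 0 OR 1) IMPLIES (1 IMPLIES 1)) AND (NOT 1 AND (0 IMPLIES 0))) -> 0
  row 20 [10100]: (((NOT 0 OR 1) IMPLIES (1 IMPLIES 0)) AND (NOT 1 AND (0 IMPLIES 1))) -> 0
  row 21 [10101]: (((NOT 0 OR 1) IMPLIES (1 IMPLIES 0)) AND (NOT 1 AND (0 IMPLIES 1))) -> 0
  row 22 [10110]: (((NOT 0 OR 1) IMPLIES (1 IMPLIES 1)) AND (NOT 1 AND (0 IMPLIES 1))) -> 0
  row 23 [10111]: (((NOT 0 OR 1) IMPLIES (1 IMPLIES 1)) AND (NOT 1 AND (0 IMPLIES 1))) -> 0
  row 24 [11000]: (((NOT 1 OR 1) IMPLIES (1 IMPLIES 0)) AND (NOT 1 AND (1 IMPLIES 0))) -> 0
  row 25 [11001]: (((NOT 1 OR 1) IMPLIES (1 IMPLIES 0)) AND (NOT 1 AND (1 IMPLIES 0))) -> 0
  row 26 [11010]: (((NOT 1 OR 1) IMPLIES (1 IMPLIES 1)) AND (NOT 1 AND (1 IMPLIES 0))) -> 0
  row 27 [11011]: (((NOT 1 OR 1) IMPLIES (1 IMPLIES 1)) AND (NOT 1 AND (1 IMPLIES 0))) -> 0
  row 28 [11100]: (((NOT 1 OR 1) IMPLIES (1 IMPLIES 0)) AND (NOT 1 AND (1 IMPLIES 1))) -> 0
  row 29 [11101]: (((NOT 1 OR 1) IMPLIES (1 IMPLIES 0)) AND (NOT 1 AND (1 IMPLIES 1))) -> 0
  row 30 [11110]: (((NOT 1 OR 1) IMPLIES (1 IMPLIES 1)) AND (NOT 1 AND (1 IMPLIES 1))) -> 0
  row 31 [11111]: (((NOT 1 OR 1) IMPLIES (1 IMPLIES 1)) AND (NOT 1 AND (1 IMPLIES 1))) -> 0
Full result column, 4 rows per line (a,b,c fixed per line; d,e runs 00..11 left to right):
  rows 0-3 [a,b,c=000]: 1111  = hex F
  rows 4-7 [a,b,c=001]: 1111  = hex F
  rows 8-11 [a,b,c=010]: 0000  = hex 0
  rows 12-15 [a,b,c=011]: 1111  = hex F
  rows 16-19 [a,b,c=100]: 0000  = hex 0
  rows 20-23 [a,b,c=101]: 0000  = hex 0
  rows 24-27 [a,b,c=110]: 0000  = hex 0
  rows 28-31 [a,b,c=111]: 0000  = hex 0
Output column (row 0 .. row 31) = 11111111000011110000000000000000
Output column grouped in 4s = 1111 1111 0000 1111 0000 0000 0000 0000 = 0xFF0F0000
Convert to decimal digit by digit (value = value*16 + digit):
  F -> 15
  15*16 + 15 (F) = 255
  255*16 + 0 = 4080
  4080*16 + 15 (F) = 65295
  65295*16 + 0 = 1044720
  1044720*16 + 0 = 16715520
  16715520*16 + 0 = 267448320
  267448320*16 + 0 = 4279173120
Decimal = 4279173120

4279173120


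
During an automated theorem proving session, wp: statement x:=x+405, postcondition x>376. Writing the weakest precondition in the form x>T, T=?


Formula: wp(x:=E, P) = P[E/x] (substitute E for x in postcondition)
Step 1: Postcondition: x>376
Step 2: Substitute x+405 for x: x+405>376
Step 3: Solve for x: x > 376-405 = -29

-29


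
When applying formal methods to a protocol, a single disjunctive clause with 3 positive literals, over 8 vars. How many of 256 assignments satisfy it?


Step 1: Total=2^8=256
Step 2: Unsat when all 3 false: 2^5=32
Step 3: Sat=256-32=224

224


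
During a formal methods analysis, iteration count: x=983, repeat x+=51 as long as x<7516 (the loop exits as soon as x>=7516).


Step 1: x goes from 983 toward 7516 by 51; the body runs while x<7516, so iterations = ceil((bound-start)/step)
Step 2: Distance=6533
Step 3: ceil(6533/51)=129

129


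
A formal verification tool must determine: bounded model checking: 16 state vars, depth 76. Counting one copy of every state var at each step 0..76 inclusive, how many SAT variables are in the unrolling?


BMC unrolls to depth k, creating one copy of each state var for steps 0..k.
Step count = 76 + 1 = 77 (steps 0 through 76)
Vars per step = 16
Total = 16 * 77 = 1232

1232


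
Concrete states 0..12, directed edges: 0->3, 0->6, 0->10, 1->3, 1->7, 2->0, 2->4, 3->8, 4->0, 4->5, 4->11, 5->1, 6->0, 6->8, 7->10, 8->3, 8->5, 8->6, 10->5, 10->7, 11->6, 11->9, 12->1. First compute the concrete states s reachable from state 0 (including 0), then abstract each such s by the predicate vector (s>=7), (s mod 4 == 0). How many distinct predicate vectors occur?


BFS from 0:
Concrete reachable: {0, 1, 3, 5, 6, 7, 8, 10}
Abstract via predicates (s>=7), (s mod 4 == 0):
  (0,0) <- {1, 3, 5, 6}
  (0,1) <- {0}
  (1,0) <- {7, 10}
  (1,1) <- {8}
Distinct abstract states = 4

4


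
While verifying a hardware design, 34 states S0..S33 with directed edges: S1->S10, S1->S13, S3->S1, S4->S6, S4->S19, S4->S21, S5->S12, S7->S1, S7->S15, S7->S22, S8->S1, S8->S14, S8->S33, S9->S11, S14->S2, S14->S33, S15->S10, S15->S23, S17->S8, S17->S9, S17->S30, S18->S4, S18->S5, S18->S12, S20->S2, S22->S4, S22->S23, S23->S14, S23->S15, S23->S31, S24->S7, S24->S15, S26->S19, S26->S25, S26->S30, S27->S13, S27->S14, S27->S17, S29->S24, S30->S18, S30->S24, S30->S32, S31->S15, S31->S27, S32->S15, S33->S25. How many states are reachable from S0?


BFS from S0:
  layer 0: {S0}
Reachable set: {S0}
Count = 1

1


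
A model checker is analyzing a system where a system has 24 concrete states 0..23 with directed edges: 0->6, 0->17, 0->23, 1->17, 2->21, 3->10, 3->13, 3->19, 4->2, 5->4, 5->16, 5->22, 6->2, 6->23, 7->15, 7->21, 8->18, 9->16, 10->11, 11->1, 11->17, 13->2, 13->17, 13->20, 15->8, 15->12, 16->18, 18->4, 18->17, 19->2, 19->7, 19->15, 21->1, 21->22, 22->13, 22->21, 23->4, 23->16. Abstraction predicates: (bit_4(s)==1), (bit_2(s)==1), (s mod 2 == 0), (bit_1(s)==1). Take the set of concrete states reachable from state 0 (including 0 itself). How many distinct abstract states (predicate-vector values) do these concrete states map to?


BFS from 0:
Concrete reachable: {0, 1, 2, 4, 6, 13, 16, 17, 18, 20, 21, 22, 23}
Abstract via predicates (bit_4(s)==1), (bit_2(s)==1), (s mod 2 == 0), (bit_1(s)==1):
  (0,0,0,0) <- {1}
  (0,0,1,0) <- {0}
  (0,0,1,1) <- {2}
  (0,1,0,0) <- {13}
  (0,1,1,0) <- {4}
  (0,1,1,1) <- {6}
  (1,0,0,0) <- {17}
  (1,0,1,0) <- {16}
  (1,0,1,1) <- {18}
  (1,1,0,0) <- {21}
  (1,1,0,1) <- {23}
  (1,1,1,0) <- {20}
  (1,1,1,1) <- {22}
Distinct abstract states = 13

13


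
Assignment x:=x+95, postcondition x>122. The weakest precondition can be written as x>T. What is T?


Formula: wp(x:=E, P) = P[E/x] (substitute E for x in postcondition)
Step 1: Postcondition: x>122
Step 2: Substitute x+95 for x: x+95>122
Step 3: Solve for x: x > 122-95 = 27

27


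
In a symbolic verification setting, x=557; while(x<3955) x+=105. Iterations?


Step 1: x goes from 557 toward 3955 by 105; the body runs while x<3955, so iterations = ceil((bound-start)/step)
Step 2: Distance=3398
Step 3: ceil(3398/105)=33

33


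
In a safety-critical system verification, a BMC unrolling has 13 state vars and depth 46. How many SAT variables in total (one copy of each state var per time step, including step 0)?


BMC unrolls to depth k, creating one copy of each state var for steps 0..k.
Step count = 46 + 1 = 47 (steps 0 through 46)
Vars per step = 13
Total = 13 * 47 = 611

611


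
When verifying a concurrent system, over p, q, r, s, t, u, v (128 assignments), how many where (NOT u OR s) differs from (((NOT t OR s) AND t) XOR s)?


F1 = (NOT u OR s)
F2 = (((NOT t OR s) AND t) XOR s)
Evaluate both on each of 128 rows (bits = p,q,r,s,t,u,v):
  row 0 [0000000]: F1=1 F2=0 (differ) -> 1
  row 1 [0000001]: F1=1 F2=0 (differ) -> 1
  row 2 [0000010]: F1=0 F2=0 -> 0
  row 3 [0000011]: F1=0 F2=0 -> 0
  row 4 [0000100]: F1=1 F2=0 (differ) -> 1
  (every remaining row is evaluated the same way; all 128 results are listed next)
Full result column, 8 rows per line (p,q,r,s fixed per line; t,u,v runs 000..111 left to right):
  rows 0-7 [p,q,r,s=0000]: 11001100  (ones: 4)
  rows 8-15 [p,q,r,s=0001]: 00001111  (ones: 4)
  rows 16-23 [p,q,r,s=0010]: 11001100  (ones: 4)
  rows 24-31 [p,q,r,s=0011]: 00001111  (ones: 4)
  rows 32-39 [p,q,r,s=0100]: 11001100  (ones: 4)
  rows 40-47 [p,q,r,s=0101]: 00001111  (ones: 4)
  rows 48-55 [p,q,r,s=0110]: 11001100  (ones: 4)
  rows 56-63 [p,q,r,s=0111]: 00001111  (ones: 4)
  rows 64-71 [p,q,r,s=1000]: 11001100  (ones: 4)
  rows 72-79 [p,q,r,s=1001]: 00001111  (ones: 4)
  rows 80-87 [p,q,r,s=1010]: 11001100  (ones: 4)
  rows 88-95 [p,q,r,s=1011]: 00001111  (ones: 4)
  rows 96-103 [p,q,r,s=1100]: 11001100  (ones: 4)
  rows 104-111 [p,q,r,s=1101]: 00001111  (ones: 4)
  rows 112-119 [p,q,r,s=1110]: 11001100  (ones: 4)
  rows 120-127 [p,q,r,s=1111]: 00001111  (ones: 4)
Disagreements = 4+4+4+4+4+4+4+4+4+4+4+4+4+4+4+4 = 64

64


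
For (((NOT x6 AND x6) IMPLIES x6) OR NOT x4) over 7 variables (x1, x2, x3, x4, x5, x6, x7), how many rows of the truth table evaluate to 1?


Formula: (((NOT x6 AND x6) IMPLIES x6) OR NOT x4) over 7 vars (128 rows)
Evaluate each row (x1, x2, x3, x4, x5, x6, x7 as bits, MSB first):
  row 0 [0000000]: (((NOT 0 AND 0) IMPLIES 0) OR NOT 0) -> 1
  row 1 [0000001]: (((NOT 0 AND 0) IMPLIES 0) OR NOT 0) -> 1
  row 2 [0000010]: (((NOT 1 AND 1) IMPLIES 1) OR NOT 0) -> 1
  row 3 [0000011]: (((NOT 1 AND 1) IMPLIES 1) OR NOT 0) -> 1
  row 4 [0000100]: (((NOT 0 AND 0) IMPLIES 0) OR NOT 0) -> 1
  (every remaining row is evaluated the same way; all 128 results are listed next)
Full result column, 8 rows per line (x1,x2,x3,x4 fixed per line; x5,x6,x7 runs 000..111 left to right):
  rows 0-7 [x1,x2,x3,x4=0000]: 11111111  (ones: 8)
  rows 8-15 [x1,x2,x3,x4=0001]: 11111111  (ones: 8)
  rows 16-23 [x1,x2,x3,x4=0010]: 11111111  (ones: 8)
  rows 24-31 [x1,x2,x3,x4=0011]: 11111111  (ones: 8)
  rows 32-39 [x1,x2,x3,x4=0100]: 11111111  (ones: 8)
  rows 40-47 [x1,x2,x3,x4=0101]: 11111111  (ones: 8)
  rows 48-55 [x1,x2,x3,x4=0110]: 11111111  (ones: 8)
  rows 56-63 [x1,x2,x3,x4=0111]: 11111111  (ones: 8)
  rows 64-71 [x1,x2,x3,x4=1000]: 11111111  (ones: 8)
  rows 72-79 [x1,x2,x3,x4=1001]: 11111111  (ones: 8)
  rows 80-87 [x1,x2,x3,x4=1010]: 11111111  (ones: 8)
  rows 88-95 [x1,x2,x3,x4=1011]: 11111111  (ones: 8)
  rows 96-103 [x1,x2,x3,x4=1100]: 11111111  (ones: 8)
  rows 104-111 [x1,x2,x3,x4=1101]: 11111111  (ones: 8)
  rows 112-119 [x1,x2,x3,x4=1110]: 11111111  (ones: 8)
  rows 120-127 [x1,x2,x3,x4=1111]: 11111111  (ones: 8)
Count of 1-rows = 8+8+8+8+8+8+8+8+8+8+8+8+8+8+8+8 = 128

128


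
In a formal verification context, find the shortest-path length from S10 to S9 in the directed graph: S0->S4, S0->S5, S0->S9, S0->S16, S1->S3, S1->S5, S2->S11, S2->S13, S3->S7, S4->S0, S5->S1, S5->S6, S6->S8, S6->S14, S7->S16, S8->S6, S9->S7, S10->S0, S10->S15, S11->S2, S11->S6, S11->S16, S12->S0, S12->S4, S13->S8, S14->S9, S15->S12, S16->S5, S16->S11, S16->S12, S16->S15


BFS layer-by-layer from S10:
  dist 0: {S10}
  dist 1: {S0, S15}
  dist 2: {S4, S5, S9, S12, S16}
  -> S9 reached at distance 2
Shortest path length = 2

2


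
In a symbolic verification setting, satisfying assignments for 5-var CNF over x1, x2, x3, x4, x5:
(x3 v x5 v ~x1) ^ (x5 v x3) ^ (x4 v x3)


CNF with 3 clauses over 5 vars (32 assignments).
An assignment satisfies CNF iff every clause has >=1 true literal.
Check each row (bits = x1,x2,x3,x4,x5; clause T/F shown):
  row 0 [00000]: clauses=TFF -> 0
  row 1 [00001]: clauses=TTF -> 0
  row 2 [00010]: clauses=TFT -> 0
  row 3 [00011]: clauses=TTT -> 1
  row 4 [00100]: clauses=TTT -> 1
  row 5 [00101]: clauses=TTT -> 1
  row 6 [00110]: clauses=TTT -> 1
  row 7 [00111]: clauses=TTT -> 1
  row 8 [01000]: clauses=TFF -> 0
  row 9 [01001]: clauses=TTF -> 0
  row 10 [01010]: clauses=TFT -> 0
  row 11 [01011]: clauses=TTT -> 1
  row 12 [01100]: clauses=TTT -> 1
  row 13 [01101]: clauses=TTT -> 1
  row 14 [01110]: clauses=TTT -> 1
  row 15 [01111]: clauses=TTT -> 1
  row 16 [10000]: clauses=FFF -> 0
  row 17 [10001]: clauses=TTF -> 0
  row 18 [10010]: clauses=FFT -> 0
  row 19 [10011]: clauses=TTT -> 1
  row 20 [10100]: clauses=TTT -> 1
  row 21 [10101]: clauses=TTT -> 1
  row 22 [10110]: clauses=TTT -> 1
  row 23 [10111]: clauses=TTT -> 1
  row 24 [11000]: clauses=FFF -> 0
  row 25 [11001]: clauses=TTF -> 0
  row 26 [11010]: clauses=FFT -> 0
  row 27 [11011]: clauses=TTT -> 1
  row 28 [11100]: clauses=TTT -> 1
  row 29 [11101]: clauses=TTT -> 1
  row 30 [11110]: clauses=TTT -> 1
  row 31 [11111]: clauses=TTT -> 1
Full result column, 8 rows per line (x1,x2 fixed per line; x3,x4,x5 runs 000..111 left to right):
  rows 0-7 [x1,x2=00]: 00011111  (ones: 5)
  rows 8-15 [x1,x2=01]: 00011111  (ones: 5)
  rows 16-23 [x1,x2=10]: 00011111  (ones: 5)
  rows 24-31 [x1,x2=11]: 00011111  (ones: 5)
Satisfying assignments = 5+5+5+5 = 20

20


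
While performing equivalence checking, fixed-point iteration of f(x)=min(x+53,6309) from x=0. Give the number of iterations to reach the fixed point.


Step 1: x=0, cap=6309, increment=53
Step 2: x grows by 53 each step until capped at 6309; fixed point is x=6309
Step 3: iterations = ceil(6309/53) = 120

120


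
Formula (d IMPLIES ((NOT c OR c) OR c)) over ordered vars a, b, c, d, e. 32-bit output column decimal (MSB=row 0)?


Formula: (d IMPLIES ((NOT c OR c) OR c)) over a, b, c, d, e (32 rows)
Evaluate each row (bits = a,b,c,d,e, MSB first):
  row 0 [00000]: (0 IMPLIES ((NOT 0 OR 0) OR 0)) -> 1
  row 1 [00001]: (0 IMPLIES ((NOT 0 OR 0) OR 0)) -> 1
  row 2 [00010]: (1 IMPLIES ((NOT 0 OR 0) OR 0)) -> 1
  row 3 [00011]: (1 IMPLIES ((NOT 0 OR 0) OR 0)) -> 1
  row 4 [00100]: (0 IMPLIES ((NOT 1 OR 1) OR 1)) -> 1
  row 5 [00101]: (0 IMPLIES ((NOT 1 OR 1) OR 1)) -> 1
  row 6 [00110]: (1 IMPLIES ((NOT 1 OR 1) OR 1)) -> 1
  row 7 [00111]: (1 IMPLIES ((NOT 1 OR 1) OR 1)) -> 1
  row 8 [01000]: (0 IMPLIES ((NOT 0 OR 0) OR 0)) -> 1
  row 9 [01001]: (0 IMPLIES ((NOT 0 OR 0) OR 0)) -> 1
  row 10 [01010]: (1 IMPLIES ((NOT 0 OR 0) OR 0)) -> 1
  row 11 [01011]: (1 IMPLIES ((NOT 0 OR 0) OR 0)) -> 1
  row 12 [01100]: (0 IMPLIES ((NOT 1 OR 1) OR 1)) -> 1
  row 13 [01101]: (0 IMPLIES ((NOT 1 OR 1) OR 1)) -> 1
  row 14 [01110]: (1 IMPLIES ((NOT 1 OR 1) OR 1)) -> 1
  row 15 [01111]: (1 IMPLIES ((NOT 1 OR 1) OR 1)) -> 1
  row 16 [10000]: (0 IMPLIES ((NOT 0 OR 0) OR 0)) -> 1
  row 17 [10001]: (0 IMPLIES ((NOT 0 OR 0) OR 0)) -> 1
  row 18 [10010]: (1 IMPLIES ((NOT 0 OR 0) OR 0)) -> 1
  row 19 [10011]: (1 IMPLIES ((NOT 0 OR 0) OR 0)) -> 1
  row 20 [10100]: (0 IMPLIES ((NOT 1 OR 1) OR 1)) -> 1
  row 21 [10101]: (0 IMPLIES ((NOT 1 OR 1) OR 1)) -> 1
  row 22 [10110]: (1 IMPLIES ((NOT 1 OR 1) OR 1)) -> 1
  row 23 [10111]: (1 IMPLIES ((NOT 1 OR 1) OR 1)) -> 1
  row 24 [11000]: (0 IMPLIES ((NOT 0 OR 0) OR 0)) -> 1
  row 25 [11001]: (0 IMPLIES ((NOT 0 OR 0) OR 0)) -> 1
  row 26 [11010]: (1 IMPLIES ((NOT 0 OR 0) OR 0)) -> 1
  row 27 [11011]: (1 IMPLIES ((NOT 0 OR 0) OR 0)) -> 1
  row 28 [11100]: (0 IMPLIES ((NOT 1 OR 1) OR 1)) -> 1
  row 29 [11101]: (0 IMPLIES ((NOT 1 OR 1) OR 1)) -> 1
  row 30 [11110]: (1 IMPLIES ((NOT 1 OR 1) OR 1)) -> 1
  row 31 [11111]: (1 IMPLIES ((NOT 1 OR 1) OR 1)) -> 1
Full result column, 4 rows per line (a,b,c fixed per line; d,e runs 00..11 left to right):
  rows 0-3 [a,b,c=000]: 1111  = hex F
  rows 4-7 [a,b,c=001]: 1111  = hex F
  rows 8-11 [a,b,c=010]: 1111  = hex F
  rows 12-15 [a,b,c=011]: 1111  = hex F
  rows 16-19 [a,b,c=100]: 1111  = hex F
  rows 20-23 [a,b,c=101]: 1111  = hex F
  rows 24-27 [a,b,c=110]: 1111  = hex F
  rows 28-31 [a,b,c=111]: 1111  = hex F
Output column (row 0 .. row 31) = 11111111111111111111111111111111
Output column grouped in 4s = 1111 1111 1111 1111 1111 1111 1111 1111 = 0xFFFFFFFF
Convert to decimal digit by digit (value = value*16 + digit):
  F -> 15
  15*16 + 15 (F) = 255
  255*16 + 15 (F) = 4095
  4095*16 + 15 (F) = 65535
  65535*16 + 15 (F) = 1048575
  1048575*16 + 15 (F) = 16777215
  16777215*16 + 15 (F) = 268435455
  268435455*16 + 15 (F) = 4294967295
Decimal = 4294967295

4294967295


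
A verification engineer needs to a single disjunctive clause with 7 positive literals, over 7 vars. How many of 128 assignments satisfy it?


Step 1: Total=2^7=128
Step 2: Unsat when all 7 false: 2^0=1
Step 3: Sat=128-1=127

127


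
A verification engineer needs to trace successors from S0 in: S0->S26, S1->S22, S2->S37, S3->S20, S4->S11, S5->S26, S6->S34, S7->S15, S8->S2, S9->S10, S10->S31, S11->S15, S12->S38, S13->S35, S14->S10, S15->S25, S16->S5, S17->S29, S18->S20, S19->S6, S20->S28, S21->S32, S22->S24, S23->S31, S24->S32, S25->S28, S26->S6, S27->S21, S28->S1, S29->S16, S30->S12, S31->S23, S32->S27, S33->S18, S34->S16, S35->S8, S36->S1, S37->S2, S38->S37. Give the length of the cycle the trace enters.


Trace from S0 until a state repeats:
  S0 -> S26 -> S6 -> S34 -> S16 -> S5 -> S26
S26 first seen at step 1, revisited at step 6.
Cycle length = 6 - 1 = 5

5


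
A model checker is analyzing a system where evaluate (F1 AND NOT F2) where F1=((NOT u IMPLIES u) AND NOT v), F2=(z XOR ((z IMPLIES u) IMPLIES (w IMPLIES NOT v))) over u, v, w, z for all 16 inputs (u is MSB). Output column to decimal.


F1 = ((NOT u IMPLIES u) AND NOT v)
F2 = (z XOR ((z IMPLIES u) IMPLIES (w IMPLIES NOT v)))
Counterexample to F1=>F2 is where F1=1 and F2=0.
Evaluate each row (bits = u,v,w,z, MSB first):
  row 0 [0000]: F1=0 F2=1 -> F1&~F2 -> 0
  row 1 [0001]: F1=0 F2=0 -> F1&~F2 -> 0
  row 2 [0010]: F1=0 F2=1 -> F1&~F2 -> 0
  row 3 [0011]: F1=0 F2=0 -> F1&~F2 -> 0
  row 4 [0100]: F1=0 F2=1 -> F1&~F2 -> 0
  row 5 [0101]: F1=0 F2=0 -> F1&~F2 -> 0
  row 6 [0110]: F1=0 F2=0 -> F1&~F2 -> 0
  row 7 [0111]: F1=0 F2=0 -> F1&~F2 -> 0
  row 8 [1000]: F1=1 F2=1 -> F1&~F2 -> 0
  row 9 [1001]: F1=1 F2=0 -> F1&~F2 -> 1
  row 10 [1010]: F1=1 F2=1 -> F1&~F2 -> 0
  row 11 [1011]: F1=1 F2=0 -> F1&~F2 -> 1
  row 12 [1100]: F1=0 F2=1 -> F1&~F2 -> 0
  row 13 [1101]: F1=0 F2=0 -> F1&~F2 -> 0
  row 14 [1110]: F1=0 F2=0 -> F1&~F2 -> 0
  row 15 [1111]: F1=0 F2=1 -> F1&~F2 -> 0
Full result column, 4 rows per line (u,v fixed per line; w,z runs 00..11 left to right):
  rows 0-3 [u,v=00]: 0000  = hex 0
  rows 4-7 [u,v=01]: 0000  = hex 0
  rows 8-11 [u,v=10]: 0101  = hex 5
  rows 12-15 [u,v=11]: 0000  = hex 0
Counterexample vector (row 0 .. row 15) = 0000000001010000
Output column grouped in 4s = 0000 0000 0101 0000 = 0x0050
Convert to decimal digit by digit (value = value*16 + digit):
  0 -> 0
  0*16 + 0 = 0
  0*16 + 5 = 5
  5*16 + 0 = 80
Decimal = 80

80


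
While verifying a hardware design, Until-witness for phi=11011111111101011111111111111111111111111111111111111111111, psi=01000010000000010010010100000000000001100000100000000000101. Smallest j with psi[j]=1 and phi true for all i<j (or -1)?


(phi U psi) at 0: need smallest j with psi[j]=1 and phi[i]=1 for all i in [0,j).
Scan from step 0:
  step 0: phi=1, psi=0 -> continue
  step 1: psi=1 and phi held for [0,1) -> witness found
Witness step = 1

1


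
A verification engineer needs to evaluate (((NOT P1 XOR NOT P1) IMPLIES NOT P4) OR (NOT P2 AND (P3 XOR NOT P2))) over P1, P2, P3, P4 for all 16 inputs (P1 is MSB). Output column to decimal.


Formula: (((NOT P1 XOR NOT P1) IMPLIES NOT P4) OR (NOT P2 AND (P3 XOR NOT P2))) over P1, P2, P3, P4 (16 rows)
Evaluate each row (bits = P1,P2,P3,P4, MSB first):
  row 0 [0000]: (((NOT 0 XOR NOT 0) IMPLIES NOT 0) OR (NOT 0 AND (0 XOR NOT 0))) -> 1
  row 1 [0001]: (((NOT 0 XOR NOT 0) IMPLIES NOT 1) OR (NOT 0 AND (0 XOR NOT 0))) -> 1
  row 2 [0010]: (((NOT 0 XOR NOT 0) IMPLIES NOT 0) OR (NOT 0 AND (1 XOR NOT 0))) -> 1
  row 3 [0011]: (((NOT 0 XOR NOT 0) IMPLIES NOT 1) OR (NOT 0 AND (1 XOR NOT 0))) -> 1
  row 4 [0100]: (((NOT 0 XOR NOT 0) IMPLIES NOT 0) OR (NOT 1 AND (0 XOR NOT 1))) -> 1
  row 5 [0101]: (((NOT 0 XOR NOT 0) IMPLIES NOT 1) OR (NOT 1 AND (0 XOR NOT 1))) -> 1
  row 6 [0110]: (((NOT 0 XOR NOT 0) IMPLIES NOT 0) OR (NOT 1 AND (1 XOR NOT 1))) -> 1
  row 7 [0111]: (((NOT 0 XOR NOT 0) IMPLIES NOT 1) OR (NOT 1 AND (1 XOR NOT 1))) -> 1
  row 8 [1000]: (((NOT 1 XOR NOT 1) IMPLIES NOT 0) OR (NOT 0 AND (0 XOR NOT 0))) -> 1
  row 9 [1001]: (((NOT 1 XOR NOT 1) IMPLIES NOT 1) OR (NOT 0 AND (0 XOR NOT 0))) -> 1
  row 10 [1010]: (((NOT 1 XOR NOT 1) IMPLIES NOT 0) OR (NOT 0 AND (1 XOR NOT 0))) -> 1
  row 11 [1011]: (((NOT 1 XOR NOT 1) IMPLIES NOT 1) OR (NOT 0 AND (1 XOR NOT 0))) -> 1
  row 12 [1100]: (((NOT 1 XOR NOT 1) IMPLIES NOT 0) OR (NOT 1 AND (0 XOR NOT 1))) -> 1
  row 13 [1101]: (((NOT 1 XOR NOT 1) IMPLIES NOT 1) OR (NOT 1 AND (0 XOR NOT 1))) -> 1
  row 14 [1110]: (((NOT 1 XOR NOT 1) IMPLIES NOT 0) OR (NOT 1 AND (1 XOR NOT 1))) -> 1
  row 15 [1111]: (((NOT 1 XOR NOT 1) IMPLIES NOT 1) OR (NOT 1 AND (1 XOR NOT 1))) -> 1
Full result column, 4 rows per line (P1,P2 fixed per line; P3,P4 runs 00..11 left to right):
  rows 0-3 [P1,P2=00]: 1111  = hex F
  rows 4-7 [P1,P2=01]: 1111  = hex F
  rows 8-11 [P1,P2=10]: 1111  = hex F
  rows 12-15 [P1,P2=11]: 1111  = hex F
Output column (row 0 .. row 15) = 1111111111111111
Output column grouped in 4s = 1111 1111 1111 1111 = 0xFFFF
Convert to decimal digit by digit (value = value*16 + digit):
  F -> 15
  15*16 + 15 (F) = 255
  255*16 + 15 (F) = 4095
  4095*16 + 15 (F) = 65535
Decimal = 65535

65535


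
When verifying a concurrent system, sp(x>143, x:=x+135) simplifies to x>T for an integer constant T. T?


Formula: sp(P, x:=E) = exists old_x. (x = E[old_x/x]) AND P[old_x/x] (old_x is the value of x before the assignment; eliminate old_x by solving x = E[old_x/x] for old_x)
Step 1: Precondition P: x>143, i.e. old_x > 143
Step 2: Assignment gives x = old_x + 135, so old_x = x - 135
Step 3: Substitute into P: x - 135 > 143
Step 4: Simplify: x > 143+135 = 278

278


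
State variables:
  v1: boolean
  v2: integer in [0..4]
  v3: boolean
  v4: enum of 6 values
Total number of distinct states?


State space = product of domain sizes of all variables.
Domain sizes:
  v1 (boolean): 2
  v2 (integer in [0..4]): 5
  v3 (boolean): 2
  v4 (enum of 6 values): 6
Product = 2 * 5 * 2 * 6 = 120

120


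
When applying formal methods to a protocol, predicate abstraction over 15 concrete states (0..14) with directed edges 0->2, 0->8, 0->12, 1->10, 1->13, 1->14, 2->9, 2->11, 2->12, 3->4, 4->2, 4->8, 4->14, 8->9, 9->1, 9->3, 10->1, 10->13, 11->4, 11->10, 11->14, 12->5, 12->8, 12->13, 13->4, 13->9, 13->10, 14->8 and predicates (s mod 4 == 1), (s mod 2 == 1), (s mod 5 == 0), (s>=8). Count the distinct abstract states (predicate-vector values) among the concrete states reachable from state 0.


BFS from 0:
Concrete reachable: {0, 1, 2, 3, 4, 5, 8, 9, 10, 11, 12, 13, 14}
Abstract via predicates (s mod 4 == 1), (s mod 2 == 1), (s mod 5 == 0), (s>=8):
  (0,0,0,0) <- {2, 4}
  (0,0,0,1) <- {8, 12, 14}
  (0,0,1,0) <- {0}
  (0,0,1,1) <- {10}
  (0,1,0,0) <- {3}
  (0,1,0,1) <- {11}
  (1,1,0,0) <- {1}
  (1,1,0,1) <- {9, 13}
  (1,1,1,0) <- {5}
Distinct abstract states = 9

9


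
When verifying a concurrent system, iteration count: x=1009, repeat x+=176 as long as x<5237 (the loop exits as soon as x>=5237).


Step 1: x goes from 1009 toward 5237 by 176; the body runs while x<5237, so iterations = ceil((bound-start)/step)
Step 2: Distance=4228
Step 3: ceil(4228/176)=25

25


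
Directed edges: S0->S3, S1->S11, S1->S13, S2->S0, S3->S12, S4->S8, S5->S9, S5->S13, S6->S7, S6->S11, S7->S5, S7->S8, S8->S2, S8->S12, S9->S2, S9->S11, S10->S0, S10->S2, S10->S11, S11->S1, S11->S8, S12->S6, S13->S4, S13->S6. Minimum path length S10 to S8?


BFS layer-by-layer from S10:
  dist 0: {S10}
  dist 1: {S0, S2, S11}
  dist 2: {S1, S3, S8}
  -> S8 reached at distance 2
Shortest path length = 2

2


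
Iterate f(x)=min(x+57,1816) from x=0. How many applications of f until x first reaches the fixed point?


Step 1: x=0, cap=1816, increment=57
Step 2: x grows by 57 each step until capped at 1816; fixed point is x=1816
Step 3: iterations = ceil(1816/57) = 32

32


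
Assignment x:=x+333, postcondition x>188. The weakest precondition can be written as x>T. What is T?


Formula: wp(x:=E, P) = P[E/x] (substitute E for x in postcondition)
Step 1: Postcondition: x>188
Step 2: Substitute x+333 for x: x+333>188
Step 3: Solve for x: x > 188-333 = -145

-145


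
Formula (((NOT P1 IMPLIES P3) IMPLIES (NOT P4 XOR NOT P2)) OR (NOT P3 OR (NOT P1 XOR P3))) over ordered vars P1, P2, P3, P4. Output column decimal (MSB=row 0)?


Formula: (((NOT P1 IMPLIES P3) IMPLIES (NOT P4 XOR NOT P2)) OR (NOT P3 OR (NOT P1 XOR P3))) over P1, P2, P3, P4 (16 rows)
Evaluate each row (bits = P1,P2,P3,P4, MSB first):
  row 0 [0000]: (((NOT 0 IMPLIES 0) IMPLIES (NOT 0 XOR NOT 0)) OR (NOT 0 OR (NOT 0 XOR 0))) -> 1
  row 1 [0001]: (((NOT 0 IMPLIES 0) IMPLIES (NOT 1 XOR NOT 0)) OR (NOT 0 OR (NOT 0 XOR 0))) -> 1
  row 2 [0010]: (((NOT 0 IMPLIES 1) IMPLIES (NOT 0 XOR NOT 0)) OR (NOT 1 OR (NOT 0 XOR 1))) -> 0
  row 3 [0011]: (((NOT 0 IMPLIES 1) IMPLIES (NOT 1 XOR NOT 0)) OR (NOT 1 OR (NOT 0 XOR 1))) -> 1
  row 4 [0100]: (((NOT 0 IMPLIES 0) IMPLIES (NOT 0 XOR NOT 1)) OR (NOT 0 OR (NOT 0 XOR 0))) -> 1
  row 5 [0101]: (((NOT 0 IMPLIES 0) IMPLIES (NOT 1 XOR NOT 1)) OR (NOT 0 OR (NOT 0 XOR 0))) -> 1
  row 6 [0110]: (((NOT 0 IMPLIES 1) IMPLIES (NOT 0 XOR NOT 1)) OR (NOT 1 OR (NOT 0 XOR 1))) -> 1
  row 7 [0111]: (((NOT 0 IMPLIES 1) IMPLIES (NOT 1 XOR NOT 1)) OR (NOT 1 OR (NOT 0 XOR 1))) -> 0
  row 8 [1000]: (((NOT 1 IMPLIES 0) IMPLIES (NOT 0 XOR NOT 0)) OR (NOT 0 OR (NOT 1 XOR 0))) -> 1
  row 9 [1001]: (((NOT 1 IMPLIES 0) IMPLIES (NOT 1 XOR NOT 0)) OR (NOT 0 OR (NOT 1 XOR 0))) -> 1
  row 10 [1010]: (((NOT 1 IMPLIES 1) IMPLIES (NOT 0 XOR NOT 0)) OR (NOT 1 OR (NOT 1 XOR 1))) -> 1
  row 11 [1011]: (((NOT 1 IMPLIES 1) IMPLIES (NOT 1 XOR NOT 0)) OR (NOT 1 OR (NOT 1 XOR 1))) -> 1
  row 12 [1100]: (((NOT 1 IMPLIES 0) IMPLIES (NOT 0 XOR NOT 1)) OR (NOT 0 OR (NOT 1 XOR 0))) -> 1
  row 13 [1101]: (((NOT 1 IMPLIES 0) IMPLIES (NOT 1 XOR NOT 1)) OR (NOT 0 OR (NOT 1 XOR 0))) -> 1
  row 14 [1110]: (((NOT 1 IMPLIES 1) IMPLIES (NOT 0 XOR NOT 1)) OR (NOT 1 OR (NOT 1 XOR 1))) -> 1
  row 15 [1111]: (((NOT 1 IMPLIES 1) IMPLIES (NOT 1 XOR NOT 1)) OR (NOT 1 OR (NOT 1 XOR 1))) -> 1
Full result column, 4 rows per line (P1,P2 fixed per line; P3,P4 runs 00..11 left to right):
  rows 0-3 [P1,P2=00]: 1101  = hex D
  rows 4-7 [P1,P2=01]: 1110  = hex E
  rows 8-11 [P1,P2=10]: 1111  = hex F
  rows 12-15 [P1,P2=11]: 1111  = hex F
Output column (row 0 .. row 15) = 1101111011111111
Output column grouped in 4s = 1101 1110 1111 1111 = 0xDEFF
Convert to decimal digit by digit (value = value*16 + digit):
  D -> 13
  13*16 + 14 (E) = 222
  222*16 + 15 (F) = 3567
  3567*16 + 15 (F) = 57087
Decimal = 57087

57087


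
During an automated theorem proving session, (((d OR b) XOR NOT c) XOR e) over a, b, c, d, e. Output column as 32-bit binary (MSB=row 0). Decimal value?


Formula: (((d OR b) XOR NOT c) XOR e) over a, b, c, d, e (32 rows)
Evaluate each row (bits = a,b,c,d,e, MSB first):
  row 0 [00000]: (((0 OR 0) XOR NOT 0) XOR 0) -> 1
  row 1 [00001]: (((0 OR 0) XOR NOT 0) XOR 1) -> 0
  row 2 [00010]: (((1 OR 0) XOR NOT 0) XOR 0) -> 0
  row 3 [00011]: (((1 OR 0) XOR NOT 0) XOR 1) -> 1
  row 4 [00100]: (((0 OR 0) XOR NOT 1) XOR 0) -> 0
  row 5 [00101]: (((0 OR 0) XOR NOT 1) XOR 1) -> 1
  row 6 [00110]: (((1 OR 0) XOR NOT 1) XOR 0) -> 1
  row 7 [00111]: (((1 OR 0) XOR NOT 1) XOR 1) -> 0
  row 8 [01000]: (((0 OR 1) XOR NOT 0) XOR 0) -> 0
  row 9 [01001]: (((0 OR 1) XOR NOT 0) XOR 1) -> 1
  row 10 [01010]: (((1 OR 1) XOR NOT 0) XOR 0) -> 0
  row 11 [01011]: (((1 OR 1) XOR NOT 0) XOR 1) -> 1
  row 12 [01100]: (((0 OR 1) XOR NOT 1) XOR 0) -> 1
  row 13 [01101]: (((0 OR 1) XOR NOT 1) XOR 1) -> 0
  row 14 [01110]: (((1 OR 1) XOR NOT 1) XOR 0) -> 1
  row 15 [01111]: (((1 OR 1) XOR NOT 1) XOR 1) -> 0
  row 16 [10000]: (((0 OR 0) XOR NOT 0) XOR 0) -> 1
  row 17 [10001]: (((0 OR 0) XOR NOT 0) XOR 1) -> 0
  row 18 [10010]: (((1 OR 0) XOR NOT 0) XOR 0) -> 0
  row 19 [10011]: (((1 OR 0) XOR NOT 0) XOR 1) -> 1
  row 20 [10100]: (((0 OR 0) XOR NOT 1) XOR 0) -> 0
  row 21 [10101]: (((0 OR 0) XOR NOT 1) XOR 1) -> 1
  row 22 [10110]: (((1 OR 0) XOR NOT 1) XOR 0) -> 1
  row 23 [10111]: (((1 OR 0) XOR NOT 1) XOR 1) -> 0
  row 24 [11000]: (((0 OR 1) XOR NOT 0) XOR 0) -> 0
  row 25 [11001]: (((0 OR 1) XOR NOT 0) XOR 1) -> 1
  row 26 [11010]: (((1 OR 1) XOR NOT 0) XOR 0) -> 0
  row 27 [11011]: (((1 OR 1) XOR NOT 0) XOR 1) -> 1
  row 28 [11100]: (((0 OR 1) XOR NOT 1) XOR 0) -> 1
  row 29 [11101]: (((0 OR 1) XOR NOT 1) XOR 1) -> 0
  row 30 [11110]: (((1 OR 1) XOR NOT 1) XOR 0) -> 1
  row 31 [11111]: (((1 OR 1) XOR NOT 1) XOR 1) -> 0
Full result column, 4 rows per line (a,b,c fixed per line; d,e runs 00..11 left to right):
  rows 0-3 [a,b,c=000]: 1001  = hex 9
  rows 4-7 [a,b,c=001]: 0110  = hex 6
  rows 8-11 [a,b,c=010]: 0101  = hex 5
  rows 12-15 [a,b,c=011]: 1010  = hex A
  rows 16-19 [a,b,c=100]: 1001  = hex 9
  rows 20-23 [a,b,c=101]: 0110  = hex 6
  rows 24-27 [a,b,c=110]: 0101  = hex 5
  rows 28-31 [a,b,c=111]: 1010  = hex A
Output column (row 0 .. row 31) = 10010110010110101001011001011010
Output column grouped in 4s = 1001 0110 0101 1010 1001 0110 0101 1010 = 0x965A965A
Convert to decimal digit by digit (value = value*16 + digit):
  9 -> 9
  9*16 + 6 = 150
  150*16 + 5 = 2405
  2405*16 + 10 (A) = 38490
  38490*16 + 9 = 615849
  615849*16 + 6 = 9853590
  9853590*16 + 5 = 157657445
  157657445*16 + 10 (A) = 2522519130
Decimal = 2522519130

2522519130
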